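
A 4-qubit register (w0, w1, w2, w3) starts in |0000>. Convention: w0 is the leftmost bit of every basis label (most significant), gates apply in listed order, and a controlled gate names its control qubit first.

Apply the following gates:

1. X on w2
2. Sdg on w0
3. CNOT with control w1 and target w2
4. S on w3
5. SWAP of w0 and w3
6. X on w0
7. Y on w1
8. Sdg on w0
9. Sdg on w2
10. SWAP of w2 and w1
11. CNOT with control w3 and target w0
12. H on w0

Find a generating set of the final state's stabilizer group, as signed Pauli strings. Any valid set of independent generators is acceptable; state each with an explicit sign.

One valid set of independent stabilizer generators is -XIII, -IZII, -IIZI, +IIIZ (any independent generating set of the same group is equally correct).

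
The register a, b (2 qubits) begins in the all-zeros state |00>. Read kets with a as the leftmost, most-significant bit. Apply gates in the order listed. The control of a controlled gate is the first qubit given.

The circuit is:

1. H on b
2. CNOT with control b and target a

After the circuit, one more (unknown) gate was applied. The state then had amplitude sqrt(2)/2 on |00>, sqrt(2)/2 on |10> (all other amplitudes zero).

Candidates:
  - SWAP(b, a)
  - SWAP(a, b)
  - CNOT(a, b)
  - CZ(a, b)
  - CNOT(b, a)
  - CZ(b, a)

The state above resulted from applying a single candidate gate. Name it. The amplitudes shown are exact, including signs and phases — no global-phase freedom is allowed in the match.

The unique candidate consistent with the amplitudes is CNOT(a, b).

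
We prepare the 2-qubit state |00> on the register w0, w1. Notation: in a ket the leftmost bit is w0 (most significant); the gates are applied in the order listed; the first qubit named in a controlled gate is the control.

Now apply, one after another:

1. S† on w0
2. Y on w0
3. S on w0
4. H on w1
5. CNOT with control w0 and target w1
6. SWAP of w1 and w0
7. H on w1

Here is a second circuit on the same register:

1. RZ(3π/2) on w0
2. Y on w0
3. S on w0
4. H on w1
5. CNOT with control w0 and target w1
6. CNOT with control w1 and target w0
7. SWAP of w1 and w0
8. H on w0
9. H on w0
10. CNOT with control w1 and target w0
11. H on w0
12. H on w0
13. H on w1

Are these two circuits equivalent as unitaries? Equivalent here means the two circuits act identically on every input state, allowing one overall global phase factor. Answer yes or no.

No: there is an input state on which the two circuits produce genuinely different outputs (not merely differing by a phase).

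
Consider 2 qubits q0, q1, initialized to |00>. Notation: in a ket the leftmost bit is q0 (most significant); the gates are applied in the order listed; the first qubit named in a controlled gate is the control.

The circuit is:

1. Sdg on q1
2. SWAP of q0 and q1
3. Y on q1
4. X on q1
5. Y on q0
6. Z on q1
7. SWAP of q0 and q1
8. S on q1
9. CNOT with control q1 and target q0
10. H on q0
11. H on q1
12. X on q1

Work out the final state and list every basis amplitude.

The resulting statevector has amplitude I/2 on |00>, -I/2 on |01>, -I/2 on |10>, I/2 on |11>.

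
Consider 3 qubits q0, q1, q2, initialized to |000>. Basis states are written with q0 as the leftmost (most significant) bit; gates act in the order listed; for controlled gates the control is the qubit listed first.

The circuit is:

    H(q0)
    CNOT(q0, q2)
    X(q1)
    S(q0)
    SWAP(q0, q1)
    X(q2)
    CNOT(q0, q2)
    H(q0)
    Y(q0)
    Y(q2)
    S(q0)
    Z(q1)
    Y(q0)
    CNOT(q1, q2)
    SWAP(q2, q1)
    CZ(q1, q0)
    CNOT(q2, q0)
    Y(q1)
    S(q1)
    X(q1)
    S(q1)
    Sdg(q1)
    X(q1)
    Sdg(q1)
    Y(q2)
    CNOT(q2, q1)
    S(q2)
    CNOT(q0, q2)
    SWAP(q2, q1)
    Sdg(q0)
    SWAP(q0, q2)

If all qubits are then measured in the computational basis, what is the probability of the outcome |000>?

Outcome |000> occurs with probability 1/4. Key observation: steps 19-24 multiply out to the identity, so the circuit reduces to the remaining gates.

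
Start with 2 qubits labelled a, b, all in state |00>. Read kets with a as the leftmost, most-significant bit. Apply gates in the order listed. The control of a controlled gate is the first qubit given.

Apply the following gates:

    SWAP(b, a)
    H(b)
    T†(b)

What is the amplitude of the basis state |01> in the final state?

The final state's coefficient on |01> equals -sqrt(2)*exp(3*I*pi/4)/2.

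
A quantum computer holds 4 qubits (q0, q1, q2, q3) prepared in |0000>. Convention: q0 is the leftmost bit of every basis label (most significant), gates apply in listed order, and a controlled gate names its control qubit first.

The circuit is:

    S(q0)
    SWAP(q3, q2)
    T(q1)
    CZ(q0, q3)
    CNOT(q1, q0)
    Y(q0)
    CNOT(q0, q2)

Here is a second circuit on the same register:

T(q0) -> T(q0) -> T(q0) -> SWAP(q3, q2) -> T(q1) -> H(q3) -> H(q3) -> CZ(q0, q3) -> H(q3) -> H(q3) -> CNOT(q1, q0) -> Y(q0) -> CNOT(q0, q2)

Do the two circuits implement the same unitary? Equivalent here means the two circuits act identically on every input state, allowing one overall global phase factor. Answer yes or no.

No: there is an input state on which the two circuits produce genuinely different outputs (not merely differing by a phase).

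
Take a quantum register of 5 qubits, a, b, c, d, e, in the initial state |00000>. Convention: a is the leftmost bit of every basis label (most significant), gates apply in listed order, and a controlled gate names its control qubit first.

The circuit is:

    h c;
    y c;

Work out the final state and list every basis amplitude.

The final amplitudes are -sqrt(2)*I/2 on |00000>, sqrt(2)*I/2 on |00100>, and 0 on every other basis state.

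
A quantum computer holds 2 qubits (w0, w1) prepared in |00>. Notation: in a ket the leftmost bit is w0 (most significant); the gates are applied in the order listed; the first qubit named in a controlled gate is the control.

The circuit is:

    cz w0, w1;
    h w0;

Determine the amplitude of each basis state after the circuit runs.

The final amplitudes are sqrt(2)/2 on |00>, 0 on |01>, sqrt(2)/2 on |10>, 0 on |11>.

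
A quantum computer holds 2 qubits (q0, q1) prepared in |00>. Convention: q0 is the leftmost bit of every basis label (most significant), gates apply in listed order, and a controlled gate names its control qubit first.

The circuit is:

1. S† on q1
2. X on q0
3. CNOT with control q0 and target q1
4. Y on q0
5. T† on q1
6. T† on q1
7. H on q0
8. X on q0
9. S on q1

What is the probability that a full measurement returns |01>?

Outcome |01> occurs with probability 1/2.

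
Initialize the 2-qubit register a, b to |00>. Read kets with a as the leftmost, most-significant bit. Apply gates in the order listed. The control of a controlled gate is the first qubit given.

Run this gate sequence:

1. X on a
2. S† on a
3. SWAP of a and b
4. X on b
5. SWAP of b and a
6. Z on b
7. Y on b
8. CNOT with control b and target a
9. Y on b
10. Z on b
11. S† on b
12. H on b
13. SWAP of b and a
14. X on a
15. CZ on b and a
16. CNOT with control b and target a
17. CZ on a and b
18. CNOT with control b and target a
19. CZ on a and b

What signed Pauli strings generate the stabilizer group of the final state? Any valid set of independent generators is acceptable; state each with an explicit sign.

One valid set of independent stabilizer generators is -XI, -IZ (any independent generating set of the same group is equally correct).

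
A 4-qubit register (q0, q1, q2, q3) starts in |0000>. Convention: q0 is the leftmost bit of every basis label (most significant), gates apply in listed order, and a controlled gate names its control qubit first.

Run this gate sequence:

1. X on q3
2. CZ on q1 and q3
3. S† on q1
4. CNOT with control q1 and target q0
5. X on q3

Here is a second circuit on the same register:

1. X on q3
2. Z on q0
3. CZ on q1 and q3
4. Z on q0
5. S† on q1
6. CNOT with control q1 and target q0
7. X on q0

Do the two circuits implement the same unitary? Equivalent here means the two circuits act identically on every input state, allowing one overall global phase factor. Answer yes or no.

No: there is an input state on which the two circuits produce genuinely different outputs (not merely differing by a phase).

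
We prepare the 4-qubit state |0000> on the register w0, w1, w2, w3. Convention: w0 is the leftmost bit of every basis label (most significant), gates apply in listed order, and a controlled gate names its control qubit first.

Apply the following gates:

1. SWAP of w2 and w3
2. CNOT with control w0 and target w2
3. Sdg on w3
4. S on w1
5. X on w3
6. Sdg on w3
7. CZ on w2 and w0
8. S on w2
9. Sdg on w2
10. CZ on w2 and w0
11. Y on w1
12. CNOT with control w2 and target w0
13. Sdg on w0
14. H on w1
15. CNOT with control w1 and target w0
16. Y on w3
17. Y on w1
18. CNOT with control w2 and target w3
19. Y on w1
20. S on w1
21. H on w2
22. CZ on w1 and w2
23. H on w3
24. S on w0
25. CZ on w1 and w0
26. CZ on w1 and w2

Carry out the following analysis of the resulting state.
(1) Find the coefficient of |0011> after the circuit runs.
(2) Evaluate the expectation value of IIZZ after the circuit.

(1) The final state's coefficient on |0011> equals -sqrt(2)*I/4. Key observation: steps 7-10 multiply out to the identity, so the circuit reduces to the remaining gates.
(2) The observable IIZZ averages to 0.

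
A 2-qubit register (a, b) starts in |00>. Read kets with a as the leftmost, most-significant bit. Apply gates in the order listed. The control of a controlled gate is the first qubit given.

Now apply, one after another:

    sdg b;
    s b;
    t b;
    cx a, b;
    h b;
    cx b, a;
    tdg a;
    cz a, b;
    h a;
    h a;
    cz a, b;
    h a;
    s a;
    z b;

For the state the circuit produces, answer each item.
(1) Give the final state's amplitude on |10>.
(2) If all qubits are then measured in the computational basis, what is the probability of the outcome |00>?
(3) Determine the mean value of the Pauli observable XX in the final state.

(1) |10> carries amplitude I/2 in the final state.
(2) The probability of measuring |00> is 1/4.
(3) The expectation value of XX is sqrt(2)/2.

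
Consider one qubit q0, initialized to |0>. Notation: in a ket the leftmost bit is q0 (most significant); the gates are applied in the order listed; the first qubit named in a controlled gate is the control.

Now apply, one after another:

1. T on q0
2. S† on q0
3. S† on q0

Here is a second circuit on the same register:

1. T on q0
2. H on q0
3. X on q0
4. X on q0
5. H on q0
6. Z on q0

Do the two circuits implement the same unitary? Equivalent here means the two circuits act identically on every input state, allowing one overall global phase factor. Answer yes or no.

Yes — the two circuits implement the same unitary up to a global phase.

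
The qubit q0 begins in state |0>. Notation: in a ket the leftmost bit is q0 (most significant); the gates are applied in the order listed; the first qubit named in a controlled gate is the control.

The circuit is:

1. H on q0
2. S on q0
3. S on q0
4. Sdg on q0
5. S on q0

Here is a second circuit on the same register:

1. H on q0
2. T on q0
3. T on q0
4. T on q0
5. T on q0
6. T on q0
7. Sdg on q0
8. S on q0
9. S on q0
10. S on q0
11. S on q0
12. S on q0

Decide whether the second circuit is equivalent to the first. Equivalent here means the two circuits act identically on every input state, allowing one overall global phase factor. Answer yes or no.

No — the two circuits implement different unitaries, even allowing a global phase.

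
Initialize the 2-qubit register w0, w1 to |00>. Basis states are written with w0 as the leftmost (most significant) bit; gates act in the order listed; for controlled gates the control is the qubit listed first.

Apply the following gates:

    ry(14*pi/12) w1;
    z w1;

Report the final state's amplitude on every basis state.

The final amplitudes are -sqrt(6)/4 + sqrt(2)/4 on |00>, -sqrt(6)/4 - sqrt(2)/4 on |01>, 0 on |10>, 0 on |11>.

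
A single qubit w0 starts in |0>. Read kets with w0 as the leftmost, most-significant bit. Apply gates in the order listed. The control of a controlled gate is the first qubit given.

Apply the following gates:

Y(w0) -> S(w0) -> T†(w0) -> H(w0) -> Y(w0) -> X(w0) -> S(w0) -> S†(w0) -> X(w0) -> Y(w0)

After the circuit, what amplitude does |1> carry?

The amplitude on |1> is -sqrt(2)*exp(3*I*pi/4)/2. Key observation: the block from step 5 through step 10 cancels to the identity and can be dropped.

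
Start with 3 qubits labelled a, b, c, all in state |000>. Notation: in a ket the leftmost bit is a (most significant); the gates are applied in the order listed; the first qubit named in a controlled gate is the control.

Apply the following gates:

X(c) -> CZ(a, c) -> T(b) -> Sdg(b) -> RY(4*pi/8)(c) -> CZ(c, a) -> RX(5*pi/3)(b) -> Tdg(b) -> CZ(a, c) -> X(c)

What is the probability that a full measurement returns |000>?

A full measurement returns |000> with probability 3/8.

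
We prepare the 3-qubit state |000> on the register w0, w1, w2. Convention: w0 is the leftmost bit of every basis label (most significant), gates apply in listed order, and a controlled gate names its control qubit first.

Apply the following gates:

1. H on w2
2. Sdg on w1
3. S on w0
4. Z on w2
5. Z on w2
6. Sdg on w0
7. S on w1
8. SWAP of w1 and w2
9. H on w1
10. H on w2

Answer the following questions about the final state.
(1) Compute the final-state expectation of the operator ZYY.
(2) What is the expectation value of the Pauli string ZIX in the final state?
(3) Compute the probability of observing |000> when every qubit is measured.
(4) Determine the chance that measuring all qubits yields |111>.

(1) The observable ZYY averages to 0. Key observation: steps 2-7 multiply out to the identity, so the circuit reduces to the remaining gates.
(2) The expectation value of ZIX is 1.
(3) Outcome |000> occurs with probability 1/2.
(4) Outcome |111> occurs with probability 0.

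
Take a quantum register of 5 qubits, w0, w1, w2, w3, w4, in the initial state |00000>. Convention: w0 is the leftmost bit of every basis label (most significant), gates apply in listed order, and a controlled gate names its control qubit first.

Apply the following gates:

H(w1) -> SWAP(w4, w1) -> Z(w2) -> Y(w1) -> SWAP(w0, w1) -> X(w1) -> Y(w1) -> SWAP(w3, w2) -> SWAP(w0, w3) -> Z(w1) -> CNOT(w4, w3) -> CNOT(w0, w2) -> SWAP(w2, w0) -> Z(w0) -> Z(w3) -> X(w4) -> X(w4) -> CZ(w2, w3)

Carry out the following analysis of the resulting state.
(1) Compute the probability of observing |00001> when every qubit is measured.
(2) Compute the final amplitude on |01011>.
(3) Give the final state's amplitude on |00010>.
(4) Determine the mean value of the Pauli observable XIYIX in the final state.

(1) The probability of measuring |00001> is 1/2. Key observation: steps 16-17 multiply out to the identity, so the circuit reduces to the remaining gates.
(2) The amplitude on |01011> is 0.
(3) The amplitude on |00010> is -sqrt(2)/2.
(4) In the final state, XIYIX has expectation 0.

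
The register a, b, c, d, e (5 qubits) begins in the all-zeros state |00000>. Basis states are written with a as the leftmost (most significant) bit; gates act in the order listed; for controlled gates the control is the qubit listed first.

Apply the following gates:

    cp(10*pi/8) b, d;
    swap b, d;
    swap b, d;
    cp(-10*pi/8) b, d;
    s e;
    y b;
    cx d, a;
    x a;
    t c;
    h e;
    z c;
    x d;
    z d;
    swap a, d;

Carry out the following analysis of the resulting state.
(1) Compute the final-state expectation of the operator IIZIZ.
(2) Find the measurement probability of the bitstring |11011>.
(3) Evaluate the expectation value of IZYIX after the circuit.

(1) The observable IIZIZ averages to 0. Key observation: steps 1-4 multiply out to the identity, so the circuit reduces to the remaining gates.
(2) A full measurement returns |11011> with probability 1/2.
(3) The observable IZYIX averages to 0.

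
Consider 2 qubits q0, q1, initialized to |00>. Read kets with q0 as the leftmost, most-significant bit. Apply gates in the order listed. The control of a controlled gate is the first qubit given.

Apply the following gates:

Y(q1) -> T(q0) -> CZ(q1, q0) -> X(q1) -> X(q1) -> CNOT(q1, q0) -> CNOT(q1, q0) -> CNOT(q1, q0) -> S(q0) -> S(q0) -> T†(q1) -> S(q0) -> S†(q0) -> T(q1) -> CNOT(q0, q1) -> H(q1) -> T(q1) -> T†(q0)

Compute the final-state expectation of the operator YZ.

In the final state, YZ has expectation 0. Key observation: gates 11-14 undo each other exactly, leaving only the rest of the circuit to track.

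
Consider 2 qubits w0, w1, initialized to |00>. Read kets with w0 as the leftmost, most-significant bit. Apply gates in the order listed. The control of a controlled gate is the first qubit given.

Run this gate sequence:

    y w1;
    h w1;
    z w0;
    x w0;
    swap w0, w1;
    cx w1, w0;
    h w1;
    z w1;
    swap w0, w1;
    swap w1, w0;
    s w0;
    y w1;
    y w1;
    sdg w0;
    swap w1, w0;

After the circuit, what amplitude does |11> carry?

The amplitude on |11> is I/2. Key observation: gates 10-15 undo each other exactly, leaving only the rest of the circuit to track.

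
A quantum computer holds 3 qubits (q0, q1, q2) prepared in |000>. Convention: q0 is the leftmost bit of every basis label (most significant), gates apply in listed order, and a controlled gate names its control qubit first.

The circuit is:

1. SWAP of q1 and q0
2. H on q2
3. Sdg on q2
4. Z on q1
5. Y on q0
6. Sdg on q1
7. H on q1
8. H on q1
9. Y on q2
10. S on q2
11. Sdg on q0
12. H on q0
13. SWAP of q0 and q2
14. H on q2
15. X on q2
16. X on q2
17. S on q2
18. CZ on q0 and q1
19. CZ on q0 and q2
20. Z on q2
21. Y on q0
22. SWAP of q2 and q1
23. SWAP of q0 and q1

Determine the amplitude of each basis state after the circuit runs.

The resulting statevector has amplitude -sqrt(2)/2 on |100>, -sqrt(2)/2 on |110>, and 0 on every other basis state. Key observation: gates 7-8 undo each other exactly, leaving only the rest of the circuit to track.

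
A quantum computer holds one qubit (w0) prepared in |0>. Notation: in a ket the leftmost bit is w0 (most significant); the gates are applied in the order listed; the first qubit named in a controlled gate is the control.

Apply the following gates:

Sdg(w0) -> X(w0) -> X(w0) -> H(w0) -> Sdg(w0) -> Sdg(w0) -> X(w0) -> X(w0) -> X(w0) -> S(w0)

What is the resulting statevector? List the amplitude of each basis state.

The resulting statevector has amplitude -sqrt(2)/2 on |0>, sqrt(2)*I/2 on |1>.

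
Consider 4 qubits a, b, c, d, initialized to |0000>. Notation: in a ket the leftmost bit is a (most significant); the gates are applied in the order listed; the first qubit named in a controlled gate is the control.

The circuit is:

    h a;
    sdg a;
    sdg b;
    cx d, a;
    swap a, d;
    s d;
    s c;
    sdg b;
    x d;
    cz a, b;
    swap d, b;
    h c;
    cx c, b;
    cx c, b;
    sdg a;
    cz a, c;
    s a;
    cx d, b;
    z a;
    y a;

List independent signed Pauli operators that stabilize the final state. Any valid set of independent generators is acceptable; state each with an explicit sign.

The final state is stabilized by the group generated by +IXII, +IIXI, -ZIII, +IIIZ; other independent generating sets are equally valid. Key observation: steps 13-14 multiply out to the identity, so the circuit reduces to the remaining gates.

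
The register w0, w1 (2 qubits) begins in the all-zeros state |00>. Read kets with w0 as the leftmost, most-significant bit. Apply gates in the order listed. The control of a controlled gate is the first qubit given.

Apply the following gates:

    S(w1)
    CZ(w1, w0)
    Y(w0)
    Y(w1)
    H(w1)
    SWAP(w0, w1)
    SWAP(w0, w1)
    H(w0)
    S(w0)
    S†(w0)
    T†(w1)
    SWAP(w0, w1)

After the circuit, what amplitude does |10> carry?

The final state's coefficient on |10> equals -exp(3*I*pi/4)/2. Key observation: gates 6-7 undo each other exactly, leaving only the rest of the circuit to track.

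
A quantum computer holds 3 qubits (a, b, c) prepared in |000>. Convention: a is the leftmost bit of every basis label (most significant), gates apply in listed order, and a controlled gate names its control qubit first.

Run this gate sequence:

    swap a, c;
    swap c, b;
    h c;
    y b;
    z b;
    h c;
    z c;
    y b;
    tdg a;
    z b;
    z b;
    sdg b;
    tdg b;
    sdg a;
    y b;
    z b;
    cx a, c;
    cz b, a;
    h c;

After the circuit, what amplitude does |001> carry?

The final state's coefficient on |001> equals 0.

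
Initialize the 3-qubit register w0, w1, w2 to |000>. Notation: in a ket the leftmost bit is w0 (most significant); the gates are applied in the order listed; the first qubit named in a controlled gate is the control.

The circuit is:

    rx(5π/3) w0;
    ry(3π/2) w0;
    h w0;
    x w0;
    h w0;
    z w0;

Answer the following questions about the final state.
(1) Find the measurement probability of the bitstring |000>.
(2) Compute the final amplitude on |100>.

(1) A full measurement returns |000> with probability 1/2. Key observation: steps 3-6 multiply out to the identity, so the circuit reduces to the remaining gates.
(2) The amplitude on |100> is -sqrt(6)/4 + sqrt(2)*I/4.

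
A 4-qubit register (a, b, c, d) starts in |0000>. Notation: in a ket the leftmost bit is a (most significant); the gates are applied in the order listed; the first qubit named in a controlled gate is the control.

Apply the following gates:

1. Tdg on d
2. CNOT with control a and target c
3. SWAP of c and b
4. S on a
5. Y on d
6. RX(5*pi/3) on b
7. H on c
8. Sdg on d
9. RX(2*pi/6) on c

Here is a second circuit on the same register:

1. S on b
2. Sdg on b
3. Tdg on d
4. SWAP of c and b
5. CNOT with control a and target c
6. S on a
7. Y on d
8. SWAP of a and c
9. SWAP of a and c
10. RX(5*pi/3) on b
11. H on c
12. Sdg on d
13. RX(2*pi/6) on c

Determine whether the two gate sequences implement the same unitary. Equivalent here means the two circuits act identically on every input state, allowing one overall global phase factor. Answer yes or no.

No, they are not equivalent — no single phase factor reconciles the two unitaries.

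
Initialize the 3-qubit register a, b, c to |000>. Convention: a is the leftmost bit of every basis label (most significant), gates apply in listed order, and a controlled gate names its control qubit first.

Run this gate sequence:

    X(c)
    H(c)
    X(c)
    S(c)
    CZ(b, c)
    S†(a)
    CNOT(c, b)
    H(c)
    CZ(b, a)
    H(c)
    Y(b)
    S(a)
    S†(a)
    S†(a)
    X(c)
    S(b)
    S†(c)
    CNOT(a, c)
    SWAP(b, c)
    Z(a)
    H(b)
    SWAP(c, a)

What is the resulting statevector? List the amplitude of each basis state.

After the circuit, the state carries amplitude 1/2 on |000>, 0 on |001>, 1/2 on |010>, 0 on |011>, -I/2 on |100>, 0 on |101>, I/2 on |110>, 0 on |111>.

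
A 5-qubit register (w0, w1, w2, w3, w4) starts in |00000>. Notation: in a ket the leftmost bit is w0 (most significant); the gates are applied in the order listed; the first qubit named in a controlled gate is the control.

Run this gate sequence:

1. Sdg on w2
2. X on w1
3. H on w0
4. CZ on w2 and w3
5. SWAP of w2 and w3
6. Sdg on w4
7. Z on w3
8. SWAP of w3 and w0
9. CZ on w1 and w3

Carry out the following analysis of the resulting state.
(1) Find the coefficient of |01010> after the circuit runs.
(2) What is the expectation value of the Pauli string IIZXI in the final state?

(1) The final state's coefficient on |01010> equals -sqrt(2)/2.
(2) The expectation value of IIZXI is -1.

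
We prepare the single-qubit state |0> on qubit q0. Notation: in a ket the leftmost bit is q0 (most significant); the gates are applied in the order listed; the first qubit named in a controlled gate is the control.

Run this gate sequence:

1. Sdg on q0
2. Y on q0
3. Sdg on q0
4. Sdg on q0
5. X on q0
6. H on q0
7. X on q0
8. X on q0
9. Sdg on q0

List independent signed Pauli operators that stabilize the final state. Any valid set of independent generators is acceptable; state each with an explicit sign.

The final state is stabilized by the group generated by -Y; other independent generating sets are equally valid.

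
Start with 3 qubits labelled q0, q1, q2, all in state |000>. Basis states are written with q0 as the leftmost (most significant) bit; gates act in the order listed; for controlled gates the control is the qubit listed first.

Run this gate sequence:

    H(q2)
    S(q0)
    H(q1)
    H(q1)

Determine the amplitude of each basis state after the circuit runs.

The final amplitudes are sqrt(2)/2 on |000>, sqrt(2)/2 on |001>, and 0 on every other basis state.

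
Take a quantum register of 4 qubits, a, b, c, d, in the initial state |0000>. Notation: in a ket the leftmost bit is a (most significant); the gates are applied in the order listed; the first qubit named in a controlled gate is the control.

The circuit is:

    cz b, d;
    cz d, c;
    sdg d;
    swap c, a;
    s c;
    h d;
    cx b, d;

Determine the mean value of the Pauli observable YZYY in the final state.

In the final state, YZYY has expectation 0.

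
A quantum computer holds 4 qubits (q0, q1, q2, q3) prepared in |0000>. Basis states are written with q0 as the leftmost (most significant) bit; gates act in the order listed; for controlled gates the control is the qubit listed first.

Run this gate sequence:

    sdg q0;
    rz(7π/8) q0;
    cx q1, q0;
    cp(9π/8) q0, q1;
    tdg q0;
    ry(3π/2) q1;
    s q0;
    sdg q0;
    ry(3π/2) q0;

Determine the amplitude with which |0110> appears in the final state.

The amplitude on |0110> is 0. Key observation: steps 7-8 multiply out to the identity, so the circuit reduces to the remaining gates.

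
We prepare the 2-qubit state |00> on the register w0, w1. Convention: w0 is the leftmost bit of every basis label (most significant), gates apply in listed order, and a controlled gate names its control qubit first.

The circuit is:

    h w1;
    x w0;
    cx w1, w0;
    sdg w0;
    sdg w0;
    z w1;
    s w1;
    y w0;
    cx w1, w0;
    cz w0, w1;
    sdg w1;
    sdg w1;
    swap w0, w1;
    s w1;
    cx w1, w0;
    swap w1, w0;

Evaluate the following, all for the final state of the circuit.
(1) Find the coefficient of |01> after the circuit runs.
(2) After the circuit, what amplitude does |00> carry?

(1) The final state's coefficient on |01> equals -sqrt(2)/2.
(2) The final state's coefficient on |00> equals sqrt(2)*I/2.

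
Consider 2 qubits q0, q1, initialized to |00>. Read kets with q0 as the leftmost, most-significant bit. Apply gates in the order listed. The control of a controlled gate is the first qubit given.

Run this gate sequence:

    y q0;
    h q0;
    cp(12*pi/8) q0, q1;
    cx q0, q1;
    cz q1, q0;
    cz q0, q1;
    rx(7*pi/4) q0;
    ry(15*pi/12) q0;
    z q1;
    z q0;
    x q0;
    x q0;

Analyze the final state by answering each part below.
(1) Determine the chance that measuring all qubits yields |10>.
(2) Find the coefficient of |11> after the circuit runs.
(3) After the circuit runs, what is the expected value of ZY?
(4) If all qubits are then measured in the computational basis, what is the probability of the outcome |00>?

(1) The probability of measuring |10> is 3/8. Key observation: steps 11-12 multiply out to the identity, so the circuit reduces to the remaining gates.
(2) The final state's coefficient on |11> equals -1/4 - I/4.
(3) In the final state, ZY has expectation -1/2.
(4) The probability of measuring |00> is 1/8.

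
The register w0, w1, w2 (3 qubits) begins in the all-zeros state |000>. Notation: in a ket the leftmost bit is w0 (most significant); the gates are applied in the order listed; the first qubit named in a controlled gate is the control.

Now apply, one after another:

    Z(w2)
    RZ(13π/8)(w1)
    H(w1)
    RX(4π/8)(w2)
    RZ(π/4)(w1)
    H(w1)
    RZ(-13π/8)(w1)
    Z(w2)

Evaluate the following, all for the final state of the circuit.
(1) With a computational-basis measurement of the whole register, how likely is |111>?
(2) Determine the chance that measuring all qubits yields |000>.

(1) Outcome |111> occurs with probability 0.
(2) Outcome |000> occurs with probability sqrt(2)/8 + 1/4.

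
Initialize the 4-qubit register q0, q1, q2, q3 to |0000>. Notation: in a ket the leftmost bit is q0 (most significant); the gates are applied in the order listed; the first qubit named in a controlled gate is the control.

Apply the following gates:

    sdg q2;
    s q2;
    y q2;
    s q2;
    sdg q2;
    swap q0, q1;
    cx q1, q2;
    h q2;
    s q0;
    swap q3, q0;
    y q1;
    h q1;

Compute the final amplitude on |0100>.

|0100> carries amplitude 1/2 in the final state.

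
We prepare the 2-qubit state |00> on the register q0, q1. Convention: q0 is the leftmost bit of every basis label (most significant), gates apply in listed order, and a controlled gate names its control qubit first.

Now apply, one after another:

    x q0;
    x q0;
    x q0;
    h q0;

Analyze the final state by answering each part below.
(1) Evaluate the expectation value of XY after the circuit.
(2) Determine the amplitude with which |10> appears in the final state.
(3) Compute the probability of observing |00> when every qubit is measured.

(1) The expectation value of XY is 0.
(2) The final state's coefficient on |10> equals -sqrt(2)/2.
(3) The probability of measuring |00> is 1/2.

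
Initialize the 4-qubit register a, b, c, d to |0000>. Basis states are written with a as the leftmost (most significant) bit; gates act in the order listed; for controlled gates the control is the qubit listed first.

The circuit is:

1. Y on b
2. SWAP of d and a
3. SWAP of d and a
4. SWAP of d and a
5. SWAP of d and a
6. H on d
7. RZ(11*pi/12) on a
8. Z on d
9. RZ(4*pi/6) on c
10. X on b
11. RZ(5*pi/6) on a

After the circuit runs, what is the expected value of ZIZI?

The observable ZIZI averages to 1. Key observation: the block from step 2 through step 5 cancels to the identity and can be dropped.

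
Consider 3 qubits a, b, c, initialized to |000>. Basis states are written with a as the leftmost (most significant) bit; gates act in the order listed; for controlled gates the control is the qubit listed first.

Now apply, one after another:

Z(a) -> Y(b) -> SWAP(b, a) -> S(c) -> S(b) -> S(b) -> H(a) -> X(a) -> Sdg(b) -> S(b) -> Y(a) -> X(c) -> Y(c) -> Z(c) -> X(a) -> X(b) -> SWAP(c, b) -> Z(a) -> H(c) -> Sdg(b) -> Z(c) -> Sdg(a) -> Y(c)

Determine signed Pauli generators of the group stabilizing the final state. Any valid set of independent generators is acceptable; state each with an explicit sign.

The final state is stabilized by the group generated by +YII, -IIX, +IZI; other independent generating sets are equally valid.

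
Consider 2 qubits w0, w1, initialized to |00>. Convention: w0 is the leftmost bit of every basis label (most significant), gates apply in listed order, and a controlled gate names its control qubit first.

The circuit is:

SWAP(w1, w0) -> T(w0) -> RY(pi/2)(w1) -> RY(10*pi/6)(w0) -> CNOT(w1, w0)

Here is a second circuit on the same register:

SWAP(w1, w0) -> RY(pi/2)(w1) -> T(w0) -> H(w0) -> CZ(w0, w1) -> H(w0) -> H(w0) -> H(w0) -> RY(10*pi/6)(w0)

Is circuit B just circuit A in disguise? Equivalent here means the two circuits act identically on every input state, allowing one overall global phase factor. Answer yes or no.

No: there is an input state on which the two circuits produce genuinely different outputs (not merely differing by a phase).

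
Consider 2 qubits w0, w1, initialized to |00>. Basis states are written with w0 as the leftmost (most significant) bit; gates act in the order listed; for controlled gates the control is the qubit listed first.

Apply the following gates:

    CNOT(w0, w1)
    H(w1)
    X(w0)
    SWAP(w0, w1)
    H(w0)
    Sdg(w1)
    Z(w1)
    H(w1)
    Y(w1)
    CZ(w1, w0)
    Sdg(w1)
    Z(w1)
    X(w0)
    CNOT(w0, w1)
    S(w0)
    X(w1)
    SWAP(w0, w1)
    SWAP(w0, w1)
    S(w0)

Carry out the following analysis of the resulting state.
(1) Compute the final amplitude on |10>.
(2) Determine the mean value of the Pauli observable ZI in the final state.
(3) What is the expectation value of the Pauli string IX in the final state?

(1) The final state's coefficient on |10> equals sqrt(2)/2. Key observation: steps 17-18 multiply out to the identity, so the circuit reduces to the remaining gates.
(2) The expectation value of ZI is -1.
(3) The expectation value of IX is 0.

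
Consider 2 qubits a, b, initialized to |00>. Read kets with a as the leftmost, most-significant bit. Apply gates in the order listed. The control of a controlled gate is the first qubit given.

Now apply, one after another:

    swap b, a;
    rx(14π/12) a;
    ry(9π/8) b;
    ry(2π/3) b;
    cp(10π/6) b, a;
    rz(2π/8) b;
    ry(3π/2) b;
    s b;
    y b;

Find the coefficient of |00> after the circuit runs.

|00> carries amplitude 3*exp(-I*pi/8)*sin(7*pi/16)/8 - exp(I*pi/8)*sin(7*pi/16)/8 - 3*exp(I*pi/8)*cos(7*pi/16)/8 + sqrt(3)*exp(-I*pi/8)*cos(7*pi/16)/8 - exp(-I*pi/8)*cos(7*pi/16)/8 + sqrt(3)*exp(I*pi/8)*cos(7*pi/16)/8 - sqrt(3)*exp(-I*pi/8)*sin(7*pi/16)/8 + sqrt(3)*exp(I*pi/8)*sin(7*pi/16)/8 in the final state.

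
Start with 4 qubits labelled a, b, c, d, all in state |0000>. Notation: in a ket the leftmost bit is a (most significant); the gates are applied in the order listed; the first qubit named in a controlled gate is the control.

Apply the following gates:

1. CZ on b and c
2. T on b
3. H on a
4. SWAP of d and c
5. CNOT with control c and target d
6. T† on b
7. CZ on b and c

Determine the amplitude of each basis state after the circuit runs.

The final amplitudes are sqrt(2)/2 on |0000>, sqrt(2)/2 on |1000>, and 0 on every other basis state.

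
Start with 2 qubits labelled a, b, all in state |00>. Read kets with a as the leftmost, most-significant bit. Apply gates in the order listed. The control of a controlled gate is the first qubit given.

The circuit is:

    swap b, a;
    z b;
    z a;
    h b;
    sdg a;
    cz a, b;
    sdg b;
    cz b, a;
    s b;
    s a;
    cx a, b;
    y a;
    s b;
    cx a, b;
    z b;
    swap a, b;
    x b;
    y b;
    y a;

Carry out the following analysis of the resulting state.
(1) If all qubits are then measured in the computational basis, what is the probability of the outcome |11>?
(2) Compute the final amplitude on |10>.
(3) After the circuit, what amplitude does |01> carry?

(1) Outcome |11> occurs with probability 1/2.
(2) |10> carries amplitude 0 in the final state.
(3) |01> carries amplitude -sqrt(2)*I/2 in the final state.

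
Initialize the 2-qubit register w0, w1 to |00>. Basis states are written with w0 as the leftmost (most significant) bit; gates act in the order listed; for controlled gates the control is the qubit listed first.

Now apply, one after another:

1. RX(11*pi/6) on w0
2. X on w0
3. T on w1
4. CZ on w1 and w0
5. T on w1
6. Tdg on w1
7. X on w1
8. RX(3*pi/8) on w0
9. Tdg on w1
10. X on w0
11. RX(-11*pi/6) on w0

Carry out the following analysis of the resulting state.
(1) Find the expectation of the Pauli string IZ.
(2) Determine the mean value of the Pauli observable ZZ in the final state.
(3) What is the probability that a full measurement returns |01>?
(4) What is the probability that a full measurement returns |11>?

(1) The observable IZ averages to -1.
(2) The expectation value of ZZ is -sqrt(2 - sqrt(2))/2.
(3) Outcome |01> occurs with probability cos(3*pi/16)**2.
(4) A full measurement returns |11> with probability sin(3*pi/16)**2.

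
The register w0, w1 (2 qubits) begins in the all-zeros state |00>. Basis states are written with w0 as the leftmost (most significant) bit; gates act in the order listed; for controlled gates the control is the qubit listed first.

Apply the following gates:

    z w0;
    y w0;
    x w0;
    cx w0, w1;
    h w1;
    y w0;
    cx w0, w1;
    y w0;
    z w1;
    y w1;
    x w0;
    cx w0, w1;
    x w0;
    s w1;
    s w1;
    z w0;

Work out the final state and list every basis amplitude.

The resulting statevector has amplitude -sqrt(2)/2 on |00>, sqrt(2)/2 on |01>, 0 on |10>, 0 on |11>.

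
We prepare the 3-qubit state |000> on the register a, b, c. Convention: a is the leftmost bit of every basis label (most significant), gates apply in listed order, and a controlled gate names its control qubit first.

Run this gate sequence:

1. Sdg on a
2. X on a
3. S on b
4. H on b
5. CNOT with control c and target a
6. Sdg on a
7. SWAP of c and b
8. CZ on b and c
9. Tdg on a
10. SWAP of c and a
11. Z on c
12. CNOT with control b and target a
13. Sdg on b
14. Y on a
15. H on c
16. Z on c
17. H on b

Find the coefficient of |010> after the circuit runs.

The amplitude on |010> is -sqrt(2)*exp(3*I*pi/4)/4.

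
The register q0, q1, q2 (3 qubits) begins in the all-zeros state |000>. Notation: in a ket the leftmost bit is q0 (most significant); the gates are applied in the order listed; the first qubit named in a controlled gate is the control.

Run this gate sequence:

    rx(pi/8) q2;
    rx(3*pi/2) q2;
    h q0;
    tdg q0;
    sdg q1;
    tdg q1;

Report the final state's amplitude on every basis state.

The resulting statevector has amplitude -sqrt(2)*sin(5*pi/16)/2 on |000>, -sqrt(2)*I*sin(3*pi/16)/2 on |001>, 0 on |010>, 0 on |011>, sqrt(2)*exp(3*I*pi/4)*sin(5*pi/16)/2 on |100>, -sqrt(2)*exp(I*pi/4)*sin(3*pi/16)/2 on |101>, 0 on |110>, 0 on |111>.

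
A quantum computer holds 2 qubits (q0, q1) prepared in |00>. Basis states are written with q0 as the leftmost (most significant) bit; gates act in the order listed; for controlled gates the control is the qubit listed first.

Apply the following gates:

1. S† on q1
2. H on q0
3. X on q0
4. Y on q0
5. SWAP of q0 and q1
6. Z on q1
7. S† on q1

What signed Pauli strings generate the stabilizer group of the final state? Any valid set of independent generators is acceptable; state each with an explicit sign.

The final state is stabilized by the group generated by -IY, +ZI; other independent generating sets are equally valid.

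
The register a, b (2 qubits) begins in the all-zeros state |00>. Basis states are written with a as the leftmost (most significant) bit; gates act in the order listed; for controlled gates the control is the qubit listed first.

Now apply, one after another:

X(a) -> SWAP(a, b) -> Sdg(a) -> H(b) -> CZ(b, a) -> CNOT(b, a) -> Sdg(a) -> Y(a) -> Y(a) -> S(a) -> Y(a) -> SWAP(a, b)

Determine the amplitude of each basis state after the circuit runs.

After the circuit, the state carries amplitude 0 on |00>, sqrt(2)*I/2 on |01>, sqrt(2)*I/2 on |10>, 0 on |11>. Key observation: gates 7-10 undo each other exactly, leaving only the rest of the circuit to track.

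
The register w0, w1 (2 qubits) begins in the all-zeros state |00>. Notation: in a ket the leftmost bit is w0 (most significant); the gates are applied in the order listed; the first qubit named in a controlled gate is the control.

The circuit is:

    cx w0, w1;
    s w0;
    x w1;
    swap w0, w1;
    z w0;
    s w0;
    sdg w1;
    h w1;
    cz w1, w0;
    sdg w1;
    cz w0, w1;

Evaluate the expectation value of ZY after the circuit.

In the final state, ZY has expectation 1.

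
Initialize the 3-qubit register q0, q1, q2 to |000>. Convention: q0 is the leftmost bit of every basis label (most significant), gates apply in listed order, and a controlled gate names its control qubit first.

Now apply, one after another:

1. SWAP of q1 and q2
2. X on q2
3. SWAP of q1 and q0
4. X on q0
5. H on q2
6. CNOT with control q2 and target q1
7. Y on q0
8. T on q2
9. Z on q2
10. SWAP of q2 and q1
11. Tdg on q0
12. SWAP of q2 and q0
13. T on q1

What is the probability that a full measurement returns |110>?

Outcome |110> occurs with probability 1/2.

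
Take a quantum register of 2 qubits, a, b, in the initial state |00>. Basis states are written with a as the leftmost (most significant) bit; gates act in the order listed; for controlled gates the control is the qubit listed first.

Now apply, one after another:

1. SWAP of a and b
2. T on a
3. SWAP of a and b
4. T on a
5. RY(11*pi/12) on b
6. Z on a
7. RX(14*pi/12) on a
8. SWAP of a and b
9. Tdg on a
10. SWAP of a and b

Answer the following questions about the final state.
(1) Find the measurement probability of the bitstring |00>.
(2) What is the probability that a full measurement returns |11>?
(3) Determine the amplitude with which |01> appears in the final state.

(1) The probability of measuring |00> is -sqrt(3)/8 - sqrt(6)/32 + sqrt(2)/32 + 1/4.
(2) A full measurement returns |11> with probability sqrt(3)/8 + 5*sqrt(2)/32 + 3*sqrt(6)/32 + 1/4.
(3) The amplitude on |01> is (-sqrt(6*sqrt(2) + 12)/16 - sqrt(4 - 2*sqrt(2))/16 + sqrt(12 - 6*sqrt(2))/16 + 3*sqrt(2*sqrt(2) + 4)/16)*exp(3*I*pi/4).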